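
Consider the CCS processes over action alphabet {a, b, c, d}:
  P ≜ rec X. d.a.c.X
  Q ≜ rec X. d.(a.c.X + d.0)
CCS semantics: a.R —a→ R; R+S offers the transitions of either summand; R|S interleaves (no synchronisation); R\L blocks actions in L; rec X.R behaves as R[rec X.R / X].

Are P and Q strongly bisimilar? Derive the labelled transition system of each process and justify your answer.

NO

Reachable graph of P (3 states):
  u0 = rec X. d.a.c.X → -d-> u1
  u1 = a.c.(rec X. d.a.c.X) → -a-> u2
  u2 = c.(rec X. d.a.c.X) → -c-> u0
Reachable graph of Q (4 states):
  v0 = rec X. d.(a.c.X + d.0) → -d-> v1
  v1 = a.c.(rec X. d.(a.c.X + d.0)) + d.0 → -a-> v2, -d-> v3
  v2 = c.(rec X. d.(a.c.X + d.0)) → -c-> v0
  v3 = 0 → ·
Bisimilarity quotient blocks:
  B0 = {u0}
  B1 = {u1}
  B2 = {u2}
  B3 = {v0}
  B4 = {v1}
  B5 = {v3}
  B6 = {v2}
u0 ∈ B0, v0 ∈ B3 → different blocks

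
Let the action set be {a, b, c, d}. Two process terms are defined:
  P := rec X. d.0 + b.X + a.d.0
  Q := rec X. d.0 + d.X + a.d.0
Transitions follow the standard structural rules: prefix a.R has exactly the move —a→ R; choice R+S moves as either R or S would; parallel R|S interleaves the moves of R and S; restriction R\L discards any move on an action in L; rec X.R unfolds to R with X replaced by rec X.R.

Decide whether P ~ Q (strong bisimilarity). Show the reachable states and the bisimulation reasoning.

LTS(P): 3 reachable states
  p0 = rec X. d.0 + b.X + a.d.0 → —a→ p1, —b→ p0, —d→ p2
  p1 = d.0 → —d→ p2
  p2 = 0 → ∅
LTS(Q): 3 reachable states
  q0 = rec X. d.0 + d.X + a.d.0 → —a→ q1, —d→ q0, —d→ q2
  q1 = d.0 → —d→ q2
  q2 = 0 → ∅
Bisimilarity quotient blocks:
  B0 = {p0}
  B1 = {p2, q2}
  B2 = {p1, q1}
  B3 = {q0}
p0 ∈ B0, q0 ∈ B3 → different blocks

P ≁ Q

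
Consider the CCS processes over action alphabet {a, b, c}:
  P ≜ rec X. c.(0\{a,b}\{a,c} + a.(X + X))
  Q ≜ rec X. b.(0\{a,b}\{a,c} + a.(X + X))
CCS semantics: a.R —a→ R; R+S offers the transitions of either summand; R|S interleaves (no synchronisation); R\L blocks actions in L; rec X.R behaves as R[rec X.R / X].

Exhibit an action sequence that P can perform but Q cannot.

c

Reachable graph of P (3 states):
  s0 = rec X. c.(0\{a,b}\{a,c} + a.(X + X)) ⊢ --c--▸ s1
  s1 = 0\{a,b}\{a,c} + a.((rec X. c.(0\{a,b}\{a,c} + a.(X + X))) + (rec X. c.(0\{a,b}\{a,c} + a.(X + X)))) ⊢ --a--▸ s2
  s2 = (rec X. c.(0\{a,b}\{a,c} + a.(X + X))) + (rec X. c.(0\{a,b}\{a,c} + a.(X + X))) ⊢ --c--▸ s1
Reachable graph of Q (3 states):
  t0 = rec X. b.(0\{a,b}\{a,c} + a.(X + X)) ⊢ --b--▸ t1
  t1 = 0\{a,b}\{a,c} + a.((rec X. b.(0\{a,b}\{a,c} + a.(X + X))) + (rec X. b.(0\{a,b}\{a,c} + a.(X + X)))) ⊢ --a--▸ t2
  t2 = (rec X. b.(0\{a,b}\{a,c} + a.(X + X))) + (rec X. b.(0\{a,b}\{a,c} + a.(X + X))) ⊢ --b--▸ t1
Trace ⟨c⟩ through P, begin at {s0}:
  [1] c ⇒ {s1}
  ✓ P
Trace ⟨c⟩ through Q, begin at {t0}:
  [1] c ⇒ no successor for Q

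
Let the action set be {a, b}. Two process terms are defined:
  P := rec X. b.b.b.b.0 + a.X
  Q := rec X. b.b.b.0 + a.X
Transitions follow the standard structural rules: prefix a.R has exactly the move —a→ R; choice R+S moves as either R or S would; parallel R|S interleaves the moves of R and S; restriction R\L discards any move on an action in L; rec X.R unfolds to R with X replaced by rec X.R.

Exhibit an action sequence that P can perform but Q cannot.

Reachable graph of P (5 states):
  u0 = rec X. b.b.b.b.0 + a.X | -a-> u0, -b-> u1
  u1 = b.b.b.0 | -b-> u2
  u2 = b.b.0 | -b-> u3
  u3 = b.0 | -b-> u4
  u4 = 0 | ∅
Reachable graph of Q (4 states):
  v0 = rec X. b.b.b.0 + a.X | -a-> v0, -b-> v1
  v1 = b.b.0 | -b-> v2
  v2 = b.0 | -b-> v3
  v3 = 0 | ∅
Trace ⟨bbbb⟩ through P, begin at {u0}:
  after b @ step 1: {u1}
  after b @ step 2: {u2}
  after b @ step 3: {u3}
  after b @ step 4: {u4}
  P completes σ.
Trace ⟨bbbb⟩ through Q, begin at {v0}:
  after b @ step 1: {v1}
  after b @ step 2: {v2}
  after b @ step 3: {v3}
  after b @ step 4: no successor for Q

bbbb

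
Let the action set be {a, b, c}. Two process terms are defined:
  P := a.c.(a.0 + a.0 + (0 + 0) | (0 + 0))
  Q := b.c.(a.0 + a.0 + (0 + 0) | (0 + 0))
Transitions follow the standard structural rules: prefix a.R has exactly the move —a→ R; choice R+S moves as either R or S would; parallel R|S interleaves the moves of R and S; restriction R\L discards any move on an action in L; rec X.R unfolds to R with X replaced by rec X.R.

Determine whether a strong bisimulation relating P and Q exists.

P ≁ Q

P's transition system — 4 states:
  u0 = a.c.(a.0 + a.0 + (0 + 0) | (0 + 0)) | ··a··> u1
  u1 = c.(a.0 + a.0 + (0 + 0) | (0 + 0)) | ··c··> u2
  u2 = a.0 + a.0 + (0 + 0) | (0 + 0) | ··a··> u3
  u3 = 0 | ∅
Q's transition system — 4 states:
  v0 = b.c.(a.0 + a.0 + (0 + 0) | (0 + 0)) | ··b··> v1
  v1 = c.(a.0 + a.0 + (0 + 0) | (0 + 0)) | ··c··> v2
  v2 = a.0 + a.0 + (0 + 0) | (0 + 0) | ··a··> v3
  v3 = 0 | ∅
Bisimilarity quotient blocks:
  B0 = {u0}
  B1 = {u1, v1}
  B2 = {u2, v2}
  B3 = {u3, v3}
  B4 = {v0}
u0 ∈ B0, v0 ∈ B4 → different blocks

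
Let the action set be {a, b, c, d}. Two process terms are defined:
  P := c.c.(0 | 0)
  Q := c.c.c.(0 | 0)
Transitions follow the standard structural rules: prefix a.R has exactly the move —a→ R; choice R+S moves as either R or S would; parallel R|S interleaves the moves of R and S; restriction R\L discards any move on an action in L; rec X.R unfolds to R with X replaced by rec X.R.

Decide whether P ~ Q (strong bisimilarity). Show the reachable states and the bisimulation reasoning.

not bisimilar

P's transition system — 3 states:
  p0 = c.c.(0 | 0) has moves —c→ p1
  p1 = c.(0 | 0) has moves —c→ p2
  p2 = 0 | 0 has moves ·
Q's transition system — 4 states:
  q0 = c.c.c.(0 | 0) has moves —c→ q1
  q1 = c.c.(0 | 0) has moves —c→ q2
  q2 = c.(0 | 0) has moves —c→ q3
  q3 = 0 | 0 has moves ·
Bisimilarity quotient blocks:
  B0 = {p0, q1}
  B1 = {p1, q2}
  B2 = {p2, q3}
  B3 = {q0}
p0 ∈ B0, q0 ∈ B3 → different blocks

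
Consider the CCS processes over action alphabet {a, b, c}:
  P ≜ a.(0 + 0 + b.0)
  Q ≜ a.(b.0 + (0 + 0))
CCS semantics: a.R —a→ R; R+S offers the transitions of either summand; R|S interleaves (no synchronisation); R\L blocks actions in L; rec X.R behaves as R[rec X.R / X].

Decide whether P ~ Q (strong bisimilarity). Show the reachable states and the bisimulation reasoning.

LTS(P): 3 reachable states
  s0 = a.(0 + 0 + b.0) | —a→ s1
  s1 = 0 + 0 + b.0 | —b→ s2
  s2 = 0 | deadlocked
LTS(Q): 3 reachable states
  t0 = a.(b.0 + (0 + 0)) | —a→ t1
  t1 = b.0 + (0 + 0) | —b→ t2
  t2 = 0 | deadlocked
Partition-refinement fixed point:
  B0 = {s0, t0}
  B1 = {s1, t1}
  B2 = {s2, t2}
s0 ∈ B0, t0 ∈ B0 → same block

bisimilar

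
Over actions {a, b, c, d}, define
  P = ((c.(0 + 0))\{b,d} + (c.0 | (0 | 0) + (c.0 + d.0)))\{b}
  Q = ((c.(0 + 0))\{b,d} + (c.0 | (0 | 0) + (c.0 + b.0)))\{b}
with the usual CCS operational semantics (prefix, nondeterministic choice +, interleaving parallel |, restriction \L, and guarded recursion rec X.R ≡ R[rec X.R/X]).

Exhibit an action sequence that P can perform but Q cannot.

d

P's transition system — 4 states:
  m0 = ((c.(0 + 0))\{b,d} + (c.0 | (0 | 0) + (c.0 + d.0)))\{b} ⊢ --c--▸ m1, --c--▸ m2, --c--▸ m3, --d--▸ m3
  m1 = (0 + 0)\{b,d}\{b} ⊢ ·
  m2 = (0 | (0 | 0))\{b} ⊢ ·
  m3 = 0\{b} ⊢ ·
Q's transition system — 4 states:
  n0 = ((c.(0 + 0))\{b,d} + (c.0 | (0 | 0) + (c.0 + b.0)))\{b} ⊢ --c--▸ n1, --c--▸ n2, --c--▸ n3
  n1 = (0 + 0)\{b,d}\{b} ⊢ ·
  n2 = (0 | (0 | 0))\{b} ⊢ ·
  n3 = 0\{b} ⊢ ·
Trace ⟨d⟩ through P, begin at {m0}:
  [1] d ⇒ {m3}
  ✓ P
Trace ⟨d⟩ through Q, begin at {n0}:
  [1] d ⇒ no successor for Q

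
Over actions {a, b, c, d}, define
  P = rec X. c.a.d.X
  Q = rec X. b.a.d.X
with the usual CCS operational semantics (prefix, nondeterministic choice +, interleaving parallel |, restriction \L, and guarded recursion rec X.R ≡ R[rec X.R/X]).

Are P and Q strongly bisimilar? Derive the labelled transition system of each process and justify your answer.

NO

LTS(P): 3 reachable states
  s0 = rec X. c.a.d.X ⊢ --c--▸ s1
  s1 = a.d.(rec X. c.a.d.X) ⊢ --a--▸ s2
  s2 = d.(rec X. c.a.d.X) ⊢ --d--▸ s0
LTS(Q): 3 reachable states
  t0 = rec X. b.a.d.X ⊢ --b--▸ t1
  t1 = a.d.(rec X. b.a.d.X) ⊢ --a--▸ t2
  t2 = d.(rec X. b.a.d.X) ⊢ --d--▸ t0
Coarsest stable partition (strong bisimilarity classes):
  B0 = {s0}
  B1 = {s1}
  B2 = {s2}
  B3 = {t0}
  B4 = {t1}
  B5 = {t2}
s0 ∈ B0, t0 ∈ B3 → different blocks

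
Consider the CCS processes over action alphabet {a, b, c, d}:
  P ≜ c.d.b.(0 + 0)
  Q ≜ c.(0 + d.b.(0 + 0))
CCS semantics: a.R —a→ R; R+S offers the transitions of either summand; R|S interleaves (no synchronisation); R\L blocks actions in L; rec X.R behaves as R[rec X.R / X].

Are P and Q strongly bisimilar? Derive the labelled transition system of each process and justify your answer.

Reachable graph of P (4 states):
  p0 = c.d.b.(0 + 0) has moves =c=> p1
  p1 = d.b.(0 + 0) has moves =d=> p2
  p2 = b.(0 + 0) has moves =b=> p3
  p3 = 0 + 0 has moves (no moves)
Reachable graph of Q (4 states):
  q0 = c.(0 + d.b.(0 + 0)) has moves =c=> q1
  q1 = 0 + d.b.(0 + 0) has moves =d=> q2
  q2 = b.(0 + 0) has moves =b=> q3
  q3 = 0 + 0 has moves (no moves)
Partition-refinement fixed point:
  B0 = {p0, q0}
  B1 = {p1, q1}
  B2 = {p2, q2}
  B3 = {p3, q3}
p0 ∈ B0, q0 ∈ B0 → same block

P ~ Q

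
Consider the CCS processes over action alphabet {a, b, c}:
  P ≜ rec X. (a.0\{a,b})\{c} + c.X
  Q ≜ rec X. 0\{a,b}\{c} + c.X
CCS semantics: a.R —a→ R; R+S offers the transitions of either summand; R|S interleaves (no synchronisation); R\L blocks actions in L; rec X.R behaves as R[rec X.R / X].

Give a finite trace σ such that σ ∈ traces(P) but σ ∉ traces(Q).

a

LTS(P): 2 reachable states
  s0 = rec X. (a.0\{a,b})\{c} + c.X ⊢ --a--▸ s1, --c--▸ s0
  s1 = 0\{a,b}\{c} ⊢ ∅
LTS(Q): 1 reachable states
  t0 = rec X. 0\{a,b}\{c} + c.X ⊢ --c--▸ t0
Trace ⟨a⟩ through P, begin at {s0}:
  step 1 (a): {s1}
  ✓ P
Trace ⟨a⟩ through Q, begin at {t0}:
  step 1 (a): no successor for Q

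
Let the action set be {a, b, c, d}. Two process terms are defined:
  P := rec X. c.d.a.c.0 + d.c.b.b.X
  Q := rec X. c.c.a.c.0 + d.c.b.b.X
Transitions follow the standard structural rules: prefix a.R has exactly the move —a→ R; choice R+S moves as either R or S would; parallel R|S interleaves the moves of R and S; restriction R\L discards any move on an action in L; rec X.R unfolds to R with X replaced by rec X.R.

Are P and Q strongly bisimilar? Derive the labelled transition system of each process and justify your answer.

NO

LTS(P): 8 reachable states
  m0 = rec X. c.d.a.c.0 + d.c.b.b.X ⊢ -c-> m1, -d-> m2
  m1 = d.a.c.0 ⊢ -d-> m3
  m2 = c.b.b.(rec X. c.d.a.c.0 + d.c.b.b.X) ⊢ -c-> m4
  m3 = a.c.0 ⊢ -a-> m5
  m4 = b.b.(rec X. c.d.a.c.0 + d.c.b.b.X) ⊢ -b-> m6
  m5 = c.0 ⊢ -c-> m7
  m6 = b.(rec X. c.d.a.c.0 + d.c.b.b.X) ⊢ -b-> m0
  m7 = 0 ⊢ stopped
LTS(Q): 8 reachable states
  n0 = rec X. c.c.a.c.0 + d.c.b.b.X ⊢ -c-> n1, -d-> n2
  n1 = c.a.c.0 ⊢ -c-> n3
  n2 = c.b.b.(rec X. c.c.a.c.0 + d.c.b.b.X) ⊢ -c-> n4
  n3 = a.c.0 ⊢ -a-> n5
  n4 = b.b.(rec X. c.c.a.c.0 + d.c.b.b.X) ⊢ -b-> n6
  n5 = c.0 ⊢ -c-> n7
  n6 = b.(rec X. c.c.a.c.0 + d.c.b.b.X) ⊢ -b-> n0
  n7 = 0 ⊢ stopped
Coarsest stable partition (strong bisimilarity classes):
  B0 = {m0}
  B1 = {m1}
  B2 = {m3, n3}
  B3 = {m5, n5}
  B4 = {m7, n7}
  B5 = {m2}
  B6 = {m4}
  B7 = {m6}
  B8 = {n0}
  B9 = {n2}
  B10 = {n4}
  B11 = {n6}
  B12 = {n1}
m0 ∈ B0, n0 ∈ B8 → different blocks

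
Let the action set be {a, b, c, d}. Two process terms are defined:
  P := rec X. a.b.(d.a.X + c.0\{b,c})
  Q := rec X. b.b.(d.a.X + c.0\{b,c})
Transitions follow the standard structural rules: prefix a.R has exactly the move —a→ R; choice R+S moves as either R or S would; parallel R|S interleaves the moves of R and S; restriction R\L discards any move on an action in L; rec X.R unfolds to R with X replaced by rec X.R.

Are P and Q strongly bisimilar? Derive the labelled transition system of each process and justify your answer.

P's transition system — 5 states:
  p0 = rec X. a.b.(d.a.X + c.0\{b,c}) ⊢ --a--▸ p1
  p1 = b.(d.a.(rec X. a.b.(d.a.X + c.0\{b,c})) + c.0\{b,c}) ⊢ --b--▸ p2
  p2 = d.a.(rec X. a.b.(d.a.X + c.0\{b,c})) + c.0\{b,c} ⊢ --c--▸ p3, --d--▸ p4
  p3 = 0\{b,c} ⊢ deadlocked
  p4 = a.(rec X. a.b.(d.a.X + c.0\{b,c})) ⊢ --a--▸ p0
Q's transition system — 5 states:
  q0 = rec X. b.b.(d.a.X + c.0\{b,c}) ⊢ --b--▸ q1
  q1 = b.(d.a.(rec X. b.b.(d.a.X + c.0\{b,c})) + c.0\{b,c}) ⊢ --b--▸ q2
  q2 = d.a.(rec X. b.b.(d.a.X + c.0\{b,c})) + c.0\{b,c} ⊢ --c--▸ q3, --d--▸ q4
  q3 = 0\{b,c} ⊢ deadlocked
  q4 = a.(rec X. b.b.(d.a.X + c.0\{b,c})) ⊢ --a--▸ q0
Bisimilarity quotient blocks:
  B0 = {p0}
  B1 = {p1}
  B2 = {p2}
  B3 = {p3, q3}
  B4 = {p4}
  B5 = {q0}
  B6 = {q1}
  B7 = {q2}
  B8 = {q4}
p0 ∈ B0, q0 ∈ B5 → different blocks

not bisimilar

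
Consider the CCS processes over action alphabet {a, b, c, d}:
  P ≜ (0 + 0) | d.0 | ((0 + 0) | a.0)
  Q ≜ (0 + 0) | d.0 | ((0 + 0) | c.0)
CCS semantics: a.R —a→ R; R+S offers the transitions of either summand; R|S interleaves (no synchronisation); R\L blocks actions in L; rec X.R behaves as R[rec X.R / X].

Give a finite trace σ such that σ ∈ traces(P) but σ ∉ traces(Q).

a

P's transition system — 4 states:
  s0 = (0 + 0) | d.0 | ((0 + 0) | a.0) | ··a··> s1, ··d··> s2
  s1 = (0 + 0) | d.0 | ((0 + 0) | 0) | ··d··> s3
  s2 = (0 + 0) | 0 | ((0 + 0) | a.0) | ··a··> s3
  s3 = (0 + 0) | 0 | ((0 + 0) | 0) | ∅
Q's transition system — 4 states:
  t0 = (0 + 0) | d.0 | ((0 + 0) | c.0) | ··c··> t1, ··d··> t2
  t1 = (0 + 0) | d.0 | ((0 + 0) | 0) | ··d··> t3
  t2 = (0 + 0) | 0 | ((0 + 0) | c.0) | ··c··> t3
  t3 = (0 + 0) | 0 | ((0 + 0) | 0) | ∅
Run σ = ⟨a⟩ on P: start {s0}
  after a @ step 1: {s1}
  — P admits the full trace.
Run σ = ⟨a⟩ on Q: start {t0}
  after a @ step 1: ∅ (Q stuck)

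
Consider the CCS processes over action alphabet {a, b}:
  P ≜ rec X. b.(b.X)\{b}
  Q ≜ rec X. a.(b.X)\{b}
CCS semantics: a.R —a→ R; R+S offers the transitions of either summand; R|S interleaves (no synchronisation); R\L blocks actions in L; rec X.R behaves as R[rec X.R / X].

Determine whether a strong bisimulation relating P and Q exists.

P's transition system — 2 states:
  u0 = rec X. b.(b.X)\{b} has moves =b=> u1
  u1 = (b.(rec X. b.(b.X)\{b}))\{b} has moves ·
Q's transition system — 2 states:
  v0 = rec X. a.(b.X)\{b} has moves =a=> v1
  v1 = (b.(rec X. a.(b.X)\{b}))\{b} has moves ·
Partition-refinement fixed point:
  B0 = {u0}
  B1 = {u1, v1}
  B2 = {v0}
u0 ∈ B0, v0 ∈ B2 → different blocks

not bisimilar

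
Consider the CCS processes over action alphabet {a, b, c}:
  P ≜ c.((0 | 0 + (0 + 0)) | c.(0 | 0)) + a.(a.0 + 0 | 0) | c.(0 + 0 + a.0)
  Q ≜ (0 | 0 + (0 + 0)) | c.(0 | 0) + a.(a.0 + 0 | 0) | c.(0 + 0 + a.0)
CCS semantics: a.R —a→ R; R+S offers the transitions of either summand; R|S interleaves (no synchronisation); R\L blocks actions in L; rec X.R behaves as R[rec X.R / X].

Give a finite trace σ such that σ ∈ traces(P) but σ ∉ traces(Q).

LTS(P): 11 reachable states
  p0 = c.((0 | 0 + (0 + 0)) | c.(0 | 0)) + a.(a.0 + 0 | 0) | c.(0 + 0 + a.0) :: —a→ p1, —c→ p2, —c→ p3
  p1 = (a.0 + 0 | 0) | c.(0 + 0 + a.0) :: —a→ p4, —c→ p5
  p2 = (0 | 0 + (0 + 0)) | c.(0 | 0) :: —c→ p6
  p3 = a.(a.0 + 0 | 0) | (0 + 0 + a.0) :: —a→ p5, —a→ p7
  p4 = 0 | c.(0 + 0 + a.0) :: —c→ p8
  p5 = (a.0 + 0 | 0) | (0 + 0 + a.0) :: —a→ p8, —a→ p9
  p6 = (0 | 0 + (0 + 0)) | (0 | 0) :: ·
  p7 = a.(a.0 + 0 | 0) | 0 :: —a→ p9
  p8 = 0 | (0 + 0 + a.0) :: —a→ p10
  p9 = (a.0 + 0 | 0) | 0 :: —a→ p10
  p10 = 0 | 0 :: ·
LTS(Q): 10 reachable states
  q0 = (0 | 0 + (0 + 0)) | c.(0 | 0) + a.(a.0 + 0 | 0) | c.(0 + 0 + a.0) :: —a→ q1, —c→ q2, —c→ q3
  q1 = (a.0 + 0 | 0) | c.(0 + 0 + a.0) :: —a→ q4, —c→ q5
  q2 = (0 | 0 + (0 + 0)) | (0 | 0) :: ·
  q3 = a.(a.0 + 0 | 0) | (0 + 0 + a.0) :: —a→ q5, —a→ q6
  q4 = 0 | c.(0 + 0 + a.0) :: —c→ q7
  q5 = (a.0 + 0 | 0) | (0 + 0 + a.0) :: —a→ q7, —a→ q8
  q6 = a.(a.0 + 0 | 0) | 0 :: —a→ q8
  q7 = 0 | (0 + 0 + a.0) :: —a→ q9
  q8 = (a.0 + 0 | 0) | 0 :: —a→ q9
  q9 = 0 | 0 :: ·
Executing cc from P (initial set {p0}):
  step 1 (c): {p2, p3}
  step 2 (c): {p6}
  ✓ P
Executing cc from Q (initial set {q0}):
  step 1 (c): {q2, q3}
  step 2 (c): ∅ (Q stuck)

cc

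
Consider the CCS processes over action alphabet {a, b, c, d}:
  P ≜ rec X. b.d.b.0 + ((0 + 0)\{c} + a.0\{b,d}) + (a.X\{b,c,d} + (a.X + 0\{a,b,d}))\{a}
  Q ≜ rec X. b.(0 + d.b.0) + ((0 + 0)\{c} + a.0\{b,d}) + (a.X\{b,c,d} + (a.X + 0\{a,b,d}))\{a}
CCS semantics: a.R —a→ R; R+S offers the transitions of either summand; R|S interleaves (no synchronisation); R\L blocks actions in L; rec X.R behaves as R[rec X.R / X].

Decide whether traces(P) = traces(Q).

trace-equivalent

LTS(P): 5 reachable states
  s0 = rec X. b.d.b.0 + ((0 + 0)\{c} + a.0\{b,d}) + (a.X\{b,c,d} + (a.X + 0\{a,b,d}))\{a} :: =a=> s1, =b=> s2
  s1 = 0\{b,d} :: (no moves)
  s2 = d.b.0 :: =d=> s3
  s3 = b.0 :: =b=> s4
  s4 = 0 :: (no moves)
LTS(Q): 5 reachable states
  t0 = rec X. b.(0 + d.b.0) + ((0 + 0)\{c} + a.0\{b,d}) + (a.X\{b,c,d} + (a.X + 0\{a,b,d}))\{a} :: =a=> t1, =b=> t2
  t1 = 0\{b,d} :: (no moves)
  t2 = 0 + d.b.0 :: =d=> t3
  t3 = b.0 :: =b=> t4
  t4 = 0 :: (no moves)
Partition-refinement fixed point:
  B0 = {s0, t0}
  B1 = {s2, t2}
  B2 = {s3, t3}
  B3 = {s1, s4, t1, t4}
s0 ∈ B0, t0 ∈ B0 → same block
Bisimilar ⇒ trace-equivalent.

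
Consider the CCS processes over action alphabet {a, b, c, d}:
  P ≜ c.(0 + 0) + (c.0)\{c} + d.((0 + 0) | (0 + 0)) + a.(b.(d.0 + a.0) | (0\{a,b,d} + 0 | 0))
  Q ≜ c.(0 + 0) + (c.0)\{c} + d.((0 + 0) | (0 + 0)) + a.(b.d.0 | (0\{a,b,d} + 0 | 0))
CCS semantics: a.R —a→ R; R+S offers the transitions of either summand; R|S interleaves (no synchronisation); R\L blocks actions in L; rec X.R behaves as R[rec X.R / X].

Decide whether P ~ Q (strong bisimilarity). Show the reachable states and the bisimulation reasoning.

not bisimilar

P's transition system — 6 states:
  p0 = c.(0 + 0) + (c.0)\{c} + d.((0 + 0) | (0 + 0)) + a.(b.(d.0 + a.0) | (0\{a,b,d} + 0 | 0)) :: --a--▸ p1, --c--▸ p2, --d--▸ p3
  p1 = b.(d.0 + a.0) | (0\{a,b,d} + 0 | 0) :: --b--▸ p4
  p2 = 0 + 0 :: stopped
  p3 = (0 + 0) | (0 + 0) :: stopped
  p4 = (d.0 + a.0) | (0\{a,b,d} + 0 | 0) :: --a--▸ p5, --d--▸ p5
  p5 = 0 | (0\{a,b,d} + 0 | 0) :: stopped
Q's transition system — 6 states:
  q0 = c.(0 + 0) + (c.0)\{c} + d.((0 + 0) | (0 + 0)) + a.(b.d.0 | (0\{a,b,d} + 0 | 0)) :: --a--▸ q1, --c--▸ q2, --d--▸ q3
  q1 = b.d.0 | (0\{a,b,d} + 0 | 0) :: --b--▸ q4
  q2 = 0 + 0 :: stopped
  q3 = (0 + 0) | (0 + 0) :: stopped
  q4 = d.0 | (0\{a,b,d} + 0 | 0) :: --d--▸ q5
  q5 = 0 | (0\{a,b,d} + 0 | 0) :: stopped
Bisimilarity quotient blocks:
  B0 = {p0}
  B1 = {p1}
  B2 = {p4}
  B3 = {p2, p3, p5, q2, q3, q5}
  B4 = {q0}
  B5 = {q1}
  B6 = {q4}
p0 ∈ B0, q0 ∈ B4 → different blocks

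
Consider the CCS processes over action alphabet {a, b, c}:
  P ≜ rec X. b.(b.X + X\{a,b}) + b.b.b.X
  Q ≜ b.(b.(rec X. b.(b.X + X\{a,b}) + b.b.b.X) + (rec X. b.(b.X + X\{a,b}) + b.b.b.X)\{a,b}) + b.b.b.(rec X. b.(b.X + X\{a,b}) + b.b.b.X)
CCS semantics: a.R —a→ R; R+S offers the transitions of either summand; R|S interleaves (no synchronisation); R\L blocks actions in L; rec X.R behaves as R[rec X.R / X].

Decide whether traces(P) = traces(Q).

Reachable graph of P (4 states):
  p0 = rec X. b.(b.X + X\{a,b}) + b.b.b.X :: --b--▸ p1, --b--▸ p2
  p1 = b.(rec X. b.(b.X + X\{a,b}) + b.b.b.X) + (rec X. b.(b.X + X\{a,b}) + b.b.b.X)\{a,b} :: --b--▸ p0
  p2 = b.b.(rec X. b.(b.X + X\{a,b}) + b.b.b.X) :: --b--▸ p3
  p3 = b.(rec X. b.(b.X + X\{a,b}) + b.b.b.X) :: --b--▸ p0
Reachable graph of Q (5 states):
  q0 = b.(b.(rec X. b.(b.X + X\{a,b}) + b.b.b.X) + (rec X. b.(b.X + X\{a,b}) + b.b.b.X)\{a,b}) + b.b.b.(rec X. b.(b.X + X\{a,b}) + b.b.b.X) :: --b--▸ q1, --b--▸ q2
  q1 = b.(rec X. b.(b.X + X\{a,b}) + b.b.b.X) + (rec X. b.(b.X + X\{a,b}) + b.b.b.X)\{a,b} :: --b--▸ q3
  q2 = b.b.(rec X. b.(b.X + X\{a,b}) + b.b.b.X) :: --b--▸ q4
  q3 = rec X. b.(b.X + X\{a,b}) + b.b.b.X :: --b--▸ q1, --b--▸ q2
  q4 = b.(rec X. b.(b.X + X\{a,b}) + b.b.b.X) :: --b--▸ q3
Coarsest stable partition (strong bisimilarity classes):
  B0 = {p0, p1, p2, p3, q0, q1, q2, q3, q4}
p0 ∈ B0, q0 ∈ B0 → same block
Bisimilar ⇒ trace-equivalent.

YES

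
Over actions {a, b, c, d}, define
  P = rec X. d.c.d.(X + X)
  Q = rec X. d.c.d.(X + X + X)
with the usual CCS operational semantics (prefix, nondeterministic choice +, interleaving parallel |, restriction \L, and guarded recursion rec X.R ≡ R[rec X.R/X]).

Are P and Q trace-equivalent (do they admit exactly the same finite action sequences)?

YES

Reachable graph of P (4 states):
  s0 = rec X. d.c.d.(X + X) ⊢ —d→ s1
  s1 = c.d.((rec X. d.c.d.(X + X)) + (rec X. d.c.d.(X + X))) ⊢ —c→ s2
  s2 = d.((rec X. d.c.d.(X + X)) + (rec X. d.c.d.(X + X))) ⊢ —d→ s3
  s3 = (rec X. d.c.d.(X + X)) + (rec X. d.c.d.(X + X)) ⊢ —d→ s1
Reachable graph of Q (4 states):
  t0 = rec X. d.c.d.(X + X + X) ⊢ —d→ t1
  t1 = c.d.((rec X. d.c.d.(X + X + X)) + (rec X. d.c.d.(X + X + X)) + (rec X. d.c.d.(X + X + X))) ⊢ —c→ t2
  t2 = d.((rec X. d.c.d.(X + X + X)) + (rec X. d.c.d.(X + X + X)) + (rec X. d.c.d.(X + X + X))) ⊢ —d→ t3
  t3 = (rec X. d.c.d.(X + X + X)) + (rec X. d.c.d.(X + X + X)) + (rec X. d.c.d.(X + X + X)) ⊢ —d→ t1
Coarsest stable partition (strong bisimilarity classes):
  B0 = {s0, s3, t0, t3}
  B1 = {s1, t1}
  B2 = {s2, t2}
s0 ∈ B0, t0 ∈ B0 → same block
Bisimilar ⇒ trace-equivalent.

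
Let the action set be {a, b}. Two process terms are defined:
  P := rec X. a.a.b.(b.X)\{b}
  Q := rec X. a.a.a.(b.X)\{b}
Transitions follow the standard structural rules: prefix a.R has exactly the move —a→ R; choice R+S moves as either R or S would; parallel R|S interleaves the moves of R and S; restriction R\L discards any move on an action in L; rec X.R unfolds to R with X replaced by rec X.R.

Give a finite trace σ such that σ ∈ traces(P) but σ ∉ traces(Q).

LTS(P): 4 reachable states
  u0 = rec X. a.a.b.(b.X)\{b} → -a-> u1
  u1 = a.b.(b.(rec X. a.a.b.(b.X)\{b}))\{b} → -a-> u2
  u2 = b.(b.(rec X. a.a.b.(b.X)\{b}))\{b} → -b-> u3
  u3 = (b.(rec X. a.a.b.(b.X)\{b}))\{b} → (no moves)
LTS(Q): 4 reachable states
  v0 = rec X. a.a.a.(b.X)\{b} → -a-> v1
  v1 = a.a.(b.(rec X. a.a.a.(b.X)\{b}))\{b} → -a-> v2
  v2 = a.(b.(rec X. a.a.a.(b.X)\{b}))\{b} → -a-> v3
  v3 = (b.(rec X. a.a.a.(b.X)\{b}))\{b} → (no moves)
Executing aab from P (initial set {u0}):
  [1] a ⇒ {u1}
  [2] a ⇒ {u2}
  [3] b ⇒ {u3}
  ✓ P
Executing aab from Q (initial set {v0}):
  [1] a ⇒ {v1}
  [2] a ⇒ {v2}
  [3] b ⇒ ∅  — Q cannot continue

aab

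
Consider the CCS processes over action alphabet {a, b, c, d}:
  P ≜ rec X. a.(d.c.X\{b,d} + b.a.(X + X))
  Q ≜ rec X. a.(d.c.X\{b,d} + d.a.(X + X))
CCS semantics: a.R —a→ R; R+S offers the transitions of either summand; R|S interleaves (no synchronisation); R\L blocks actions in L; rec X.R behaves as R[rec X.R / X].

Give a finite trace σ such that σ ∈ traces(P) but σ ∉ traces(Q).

ab

Reachable graph of P (7 states):
  s0 = rec X. a.(d.c.X\{b,d} + b.a.(X + X)) has moves --a--▸ s1
  s1 = d.c.(rec X. a.(d.c.X\{b,d} + b.a.(X + X)))\{b,d} + b.a.((rec X. a.(d.c.X\{b,d} + b.a.(X + X))) + (rec X. a.(d.c.X\{b,d} + b.a.(X + X)))) has moves --b--▸ s2, --d--▸ s3
  s2 = a.((rec X. a.(d.c.X\{b,d} + b.a.(X + X))) + (rec X. a.(d.c.X\{b,d} + b.a.(X + X)))) has moves --a--▸ s4
  s3 = c.(rec X. a.(d.c.X\{b,d} + b.a.(X + X)))\{b,d} has moves --c--▸ s5
  s4 = (rec X. a.(d.c.X\{b,d} + b.a.(X + X))) + (rec X. a.(d.c.X\{b,d} + b.a.(X + X))) has moves --a--▸ s1
  s5 = (rec X. a.(d.c.X\{b,d} + b.a.(X + X)))\{b,d} has moves --a--▸ s6
  s6 = (d.c.(rec X. a.(d.c.X\{b,d} + b.a.(X + X)))\{b,d} + b.a.((rec X. a.(d.c.X\{b,d} + b.a.(X + X))) + (rec X. a.(d.c.X\{b,d} + b.a.(X + X)))))\{b,d} has moves (no moves)
Reachable graph of Q (7 states):
  t0 = rec X. a.(d.c.X\{b,d} + d.a.(X + X)) has moves --a--▸ t1
  t1 = d.c.(rec X. a.(d.c.X\{b,d} + d.a.(X + X)))\{b,d} + d.a.((rec X. a.(d.c.X\{b,d} + d.a.(X + X))) + (rec X. a.(d.c.X\{b,d} + d.a.(X + X)))) has moves --d--▸ t2, --d--▸ t3
  t2 = a.((rec X. a.(d.c.X\{b,d} + d.a.(X + X))) + (rec X. a.(d.c.X\{b,d} + d.a.(X + X)))) has moves --a--▸ t4
  t3 = c.(rec X. a.(d.c.X\{b,d} + d.a.(X + X)))\{b,d} has moves --c--▸ t5
  t4 = (rec X. a.(d.c.X\{b,d} + d.a.(X + X))) + (rec X. a.(d.c.X\{b,d} + d.a.(X + X))) has moves --a--▸ t1
  t5 = (rec X. a.(d.c.X\{b,d} + d.a.(X + X)))\{b,d} has moves --a--▸ t6
  t6 = (d.c.(rec X. a.(d.c.X\{b,d} + d.a.(X + X)))\{b,d} + d.a.((rec X. a.(d.c.X\{b,d} + d.a.(X + X))) + (rec X. a.(d.c.X\{b,d} + d.a.(X + X)))))\{b,d} has moves (no moves)
Run σ = ⟨ab⟩ on P: start {s0}
  [1] a ⇒ {s1}
  [2] b ⇒ {s2}
  ✓ P
Run σ = ⟨ab⟩ on Q: start {t0}
  [1] a ⇒ {t1}
  [2] b ⇒ ∅  — Q cannot continue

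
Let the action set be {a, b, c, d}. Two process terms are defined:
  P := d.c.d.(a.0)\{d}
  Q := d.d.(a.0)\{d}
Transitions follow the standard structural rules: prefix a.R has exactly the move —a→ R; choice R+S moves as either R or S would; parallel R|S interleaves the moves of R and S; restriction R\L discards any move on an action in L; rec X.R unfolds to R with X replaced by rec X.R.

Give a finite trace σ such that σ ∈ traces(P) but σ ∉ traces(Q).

LTS(P): 5 reachable states
  u0 = d.c.d.(a.0)\{d} has moves ··d··> u1
  u1 = c.d.(a.0)\{d} has moves ··c··> u2
  u2 = d.(a.0)\{d} has moves ··d··> u3
  u3 = (a.0)\{d} has moves ··a··> u4
  u4 = 0\{d} has moves (no moves)
LTS(Q): 4 reachable states
  v0 = d.d.(a.0)\{d} has moves ··d··> v1
  v1 = d.(a.0)\{d} has moves ··d··> v2
  v2 = (a.0)\{d} has moves ··a··> v3
  v3 = 0\{d} has moves (no moves)
Run σ = ⟨dc⟩ on P: start {u0}
  [1] d ⇒ {u1}
  [2] c ⇒ {u2}
  P completes σ.
Run σ = ⟨dc⟩ on Q: start {v0}
  [1] d ⇒ {v1}
  [2] c ⇒ ∅ (Q stuck)

dc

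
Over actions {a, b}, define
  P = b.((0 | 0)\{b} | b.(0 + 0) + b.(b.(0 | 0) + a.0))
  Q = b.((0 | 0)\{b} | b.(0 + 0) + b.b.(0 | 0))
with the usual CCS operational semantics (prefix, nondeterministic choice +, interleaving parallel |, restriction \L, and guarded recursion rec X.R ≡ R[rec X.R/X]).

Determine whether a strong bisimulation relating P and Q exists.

not bisimilar

P's transition system — 6 states:
  s0 = b.((0 | 0)\{b} | b.(0 + 0) + b.(b.(0 | 0) + a.0)) → --b--▸ s1
  s1 = (0 | 0)\{b} | b.(0 + 0) + b.(b.(0 | 0) + a.0) → --b--▸ s2, --b--▸ s3
  s2 = (0 | 0)\{b} | (0 + 0) → (no moves)
  s3 = b.(0 | 0) + a.0 → --a--▸ s4, --b--▸ s5
  s4 = 0 → (no moves)
  s5 = 0 | 0 → (no moves)
Q's transition system — 5 states:
  t0 = b.((0 | 0)\{b} | b.(0 + 0) + b.b.(0 | 0)) → --b--▸ t1
  t1 = (0 | 0)\{b} | b.(0 + 0) + b.b.(0 | 0) → --b--▸ t2, --b--▸ t3
  t2 = (0 | 0)\{b} | (0 + 0) → (no moves)
  t3 = b.(0 | 0) → --b--▸ t4
  t4 = 0 | 0 → (no moves)
Bisimilarity quotient blocks:
  B0 = {s0}
  B1 = {s1}
  B2 = {s3}
  B3 = {s2, s4, s5, t2, t4}
  B4 = {t0}
  B5 = {t1}
  B6 = {t3}
s0 ∈ B0, t0 ∈ B4 → different blocks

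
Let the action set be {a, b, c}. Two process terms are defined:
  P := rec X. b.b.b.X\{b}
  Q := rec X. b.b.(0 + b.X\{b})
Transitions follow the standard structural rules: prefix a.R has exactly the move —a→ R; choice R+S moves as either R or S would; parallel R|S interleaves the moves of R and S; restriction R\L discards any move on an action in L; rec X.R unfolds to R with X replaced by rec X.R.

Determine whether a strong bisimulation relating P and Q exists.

P ~ Q

Reachable graph of P (4 states):
  m0 = rec X. b.b.b.X\{b} has moves ··b··> m1
  m1 = b.b.(rec X. b.b.b.X\{b})\{b} has moves ··b··> m2
  m2 = b.(rec X. b.b.b.X\{b})\{b} has moves ··b··> m3
  m3 = (rec X. b.b.b.X\{b})\{b} has moves ∅
Reachable graph of Q (4 states):
  n0 = rec X. b.b.(0 + b.X\{b}) has moves ··b··> n1
  n1 = b.(0 + b.(rec X. b.b.(0 + b.X\{b}))\{b}) has moves ··b··> n2
  n2 = 0 + b.(rec X. b.b.(0 + b.X\{b}))\{b} has moves ··b··> n3
  n3 = (rec X. b.b.(0 + b.X\{b}))\{b} has moves ∅
Partition-refinement fixed point:
  B0 = {m0, n0}
  B1 = {m1, n1}
  B2 = {m2, n2}
  B3 = {m3, n3}
m0 ∈ B0, n0 ∈ B0 → same block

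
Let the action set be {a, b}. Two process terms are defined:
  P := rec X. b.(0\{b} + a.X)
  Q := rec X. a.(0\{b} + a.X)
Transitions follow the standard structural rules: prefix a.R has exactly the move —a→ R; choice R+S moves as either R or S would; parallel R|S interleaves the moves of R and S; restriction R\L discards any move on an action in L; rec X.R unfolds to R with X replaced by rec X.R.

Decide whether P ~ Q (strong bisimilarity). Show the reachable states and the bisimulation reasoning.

Reachable graph of P (2 states):
  p0 = rec X. b.(0\{b} + a.X) ⊢ =b=> p1
  p1 = 0\{b} + a.(rec X. b.(0\{b} + a.X)) ⊢ =a=> p0
Reachable graph of Q (2 states):
  q0 = rec X. a.(0\{b} + a.X) ⊢ =a=> q1
  q1 = 0\{b} + a.(rec X. a.(0\{b} + a.X)) ⊢ =a=> q0
Bisimilarity quotient blocks:
  B0 = {p0}
  B1 = {p1}
  B2 = {q0, q1}
p0 ∈ B0, q0 ∈ B2 → different blocks

NO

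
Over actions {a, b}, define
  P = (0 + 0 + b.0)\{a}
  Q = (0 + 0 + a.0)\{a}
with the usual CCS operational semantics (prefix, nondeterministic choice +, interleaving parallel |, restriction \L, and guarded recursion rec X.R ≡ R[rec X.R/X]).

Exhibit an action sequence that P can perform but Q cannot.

b

Reachable graph of P (2 states):
  m0 = (0 + 0 + b.0)\{a} | —b→ m1
  m1 = 0\{a} | ∅
Reachable graph of Q (1 states):
  n0 = (0 + 0 + a.0)\{a} | ∅
Executing b from P (initial set {m0}):
  after b @ step 1: {m1}
  — P admits the full trace.
Executing b from Q (initial set {n0}):
  after b @ step 1: no successor for Q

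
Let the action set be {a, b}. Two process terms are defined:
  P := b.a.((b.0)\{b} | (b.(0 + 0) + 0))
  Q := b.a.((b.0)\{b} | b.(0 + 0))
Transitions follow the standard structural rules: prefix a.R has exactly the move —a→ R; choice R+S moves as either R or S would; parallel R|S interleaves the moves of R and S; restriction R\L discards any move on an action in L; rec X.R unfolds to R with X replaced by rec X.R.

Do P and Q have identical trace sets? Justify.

Reachable graph of P (4 states):
  m0 = b.a.((b.0)\{b} | (b.(0 + 0) + 0)) | -b-> m1
  m1 = a.((b.0)\{b} | (b.(0 + 0) + 0)) | -a-> m2
  m2 = (b.0)\{b} | (b.(0 + 0) + 0) | -b-> m3
  m3 = (b.0)\{b} | (0 + 0) | stopped
Reachable graph of Q (4 states):
  n0 = b.a.((b.0)\{b} | b.(0 + 0)) | -b-> n1
  n1 = a.((b.0)\{b} | b.(0 + 0)) | -a-> n2
  n2 = (b.0)\{b} | b.(0 + 0) | -b-> n3
  n3 = (b.0)\{b} | (0 + 0) | stopped
Partition-refinement fixed point:
  B0 = {m0, n0}
  B1 = {m1, n1}
  B2 = {m2, n2}
  B3 = {m3, n3}
m0 ∈ B0, n0 ∈ B0 → same block
Bisimilar ⇒ trace-equivalent.

trace-equivalent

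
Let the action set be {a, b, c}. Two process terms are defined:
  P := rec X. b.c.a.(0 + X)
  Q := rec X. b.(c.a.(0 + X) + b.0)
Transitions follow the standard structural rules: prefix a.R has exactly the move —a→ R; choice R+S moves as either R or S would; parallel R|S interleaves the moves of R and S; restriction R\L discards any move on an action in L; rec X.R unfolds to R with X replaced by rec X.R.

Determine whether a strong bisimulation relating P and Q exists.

LTS(P): 4 reachable states
  p0 = rec X. b.c.a.(0 + X) → --b--▸ p1
  p1 = c.a.(0 + (rec X. b.c.a.(0 + X))) → --c--▸ p2
  p2 = a.(0 + (rec X. b.c.a.(0 + X))) → --a--▸ p3
  p3 = 0 + (rec X. b.c.a.(0 + X)) → --b--▸ p1
LTS(Q): 5 reachable states
  q0 = rec X. b.(c.a.(0 + X) + b.0) → --b--▸ q1
  q1 = c.a.(0 + (rec X. b.(c.a.(0 + X) + b.0))) + b.0 → --b--▸ q2, --c--▸ q3
  q2 = 0 → stopped
  q3 = a.(0 + (rec X. b.(c.a.(0 + X) + b.0))) → --a--▸ q4
  q4 = 0 + (rec X. b.(c.a.(0 + X) + b.0)) → --b--▸ q1
Partition-refinement fixed point:
  B0 = {p0, p3}
  B1 = {p1}
  B2 = {p2}
  B3 = {q0, q4}
  B4 = {q1}
  B5 = {q3}
  B6 = {q2}
p0 ∈ B0, q0 ∈ B3 → different blocks

not bisimilar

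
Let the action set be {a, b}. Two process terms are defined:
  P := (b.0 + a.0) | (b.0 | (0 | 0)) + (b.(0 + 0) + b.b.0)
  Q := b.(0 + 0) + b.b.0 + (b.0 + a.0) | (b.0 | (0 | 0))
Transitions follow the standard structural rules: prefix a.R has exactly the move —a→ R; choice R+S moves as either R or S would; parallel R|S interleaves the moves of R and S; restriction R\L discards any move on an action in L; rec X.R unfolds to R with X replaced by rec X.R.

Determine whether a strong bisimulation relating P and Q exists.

bisimilar

P's transition system — 7 states:
  u0 = (b.0 + a.0) | (b.0 | (0 | 0)) + (b.(0 + 0) + b.b.0) has moves =a=> u1, =b=> u1, =b=> u2, =b=> u3, =b=> u4
  u1 = 0 | (b.0 | (0 | 0)) has moves =b=> u5
  u2 = (b.0 + a.0) | (0 | (0 | 0)) has moves =a=> u5, =b=> u5
  u3 = 0 + 0 has moves ∅
  u4 = b.0 has moves =b=> u6
  u5 = 0 | (0 | (0 | 0)) has moves ∅
  u6 = 0 has moves ∅
Q's transition system — 7 states:
  v0 = b.(0 + 0) + b.b.0 + (b.0 + a.0) | (b.0 | (0 | 0)) has moves =a=> v1, =b=> v1, =b=> v2, =b=> v3, =b=> v4
  v1 = 0 | (b.0 | (0 | 0)) has moves =b=> v5
  v2 = (b.0 + a.0) | (0 | (0 | 0)) has moves =a=> v5, =b=> v5
  v3 = 0 + 0 has moves ∅
  v4 = b.0 has moves =b=> v6
  v5 = 0 | (0 | (0 | 0)) has moves ∅
  v6 = 0 has moves ∅
Coarsest stable partition (strong bisimilarity classes):
  B0 = {u0, v0}
  B1 = {u1, u4, v1, v4}
  B2 = {u3, u5, u6, v3, v5, v6}
  B3 = {u2, v2}
u0 ∈ B0, v0 ∈ B0 → same block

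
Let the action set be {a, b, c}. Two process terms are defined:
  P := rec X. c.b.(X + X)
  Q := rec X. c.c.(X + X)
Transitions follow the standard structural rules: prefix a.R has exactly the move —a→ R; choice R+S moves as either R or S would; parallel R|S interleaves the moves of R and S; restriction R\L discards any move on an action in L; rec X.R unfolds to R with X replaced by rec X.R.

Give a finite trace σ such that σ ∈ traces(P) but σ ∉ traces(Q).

cb

P's transition system — 3 states:
  m0 = rec X. c.b.(X + X) ⊢ -c-> m1
  m1 = b.((rec X. c.b.(X + X)) + (rec X. c.b.(X + X))) ⊢ -b-> m2
  m2 = (rec X. c.b.(X + X)) + (rec X. c.b.(X + X)) ⊢ -c-> m1
Q's transition system — 3 states:
  n0 = rec X. c.c.(X + X) ⊢ -c-> n1
  n1 = c.((rec X. c.c.(X + X)) + (rec X. c.c.(X + X))) ⊢ -c-> n2
  n2 = (rec X. c.c.(X + X)) + (rec X. c.c.(X + X)) ⊢ -c-> n1
Trace ⟨cb⟩ through P, begin at {m0}:
  [1] c ⇒ {m1}
  [2] b ⇒ {m2}
  P completes σ.
Trace ⟨cb⟩ through Q, begin at {n0}:
  [1] c ⇒ {n1}
  [2] b ⇒ ∅ (Q stuck)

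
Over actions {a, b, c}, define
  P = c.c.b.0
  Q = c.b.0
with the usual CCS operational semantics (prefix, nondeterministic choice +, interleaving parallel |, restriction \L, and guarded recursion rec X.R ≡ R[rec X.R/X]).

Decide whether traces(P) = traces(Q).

LTS(P): 4 reachable states
  s0 = c.c.b.0 has moves --c--▸ s1
  s1 = c.b.0 has moves --c--▸ s2
  s2 = b.0 has moves --b--▸ s3
  s3 = 0 has moves deadlocked
LTS(Q): 3 reachable states
  t0 = c.b.0 has moves --c--▸ t1
  t1 = b.0 has moves --b--▸ t2
  t2 = 0 has moves deadlocked
Executing cc from P (initial set {s0}):
  [1] c ⇒ {s1}
  [2] c ⇒ {s2}
  — P admits the full trace.
Executing cc from Q (initial set {t0}):
  [1] c ⇒ {t1}
  [2] c ⇒ ∅  — Q cannot continue

traces(P) ≠ traces(Q) — witness ⟨cc⟩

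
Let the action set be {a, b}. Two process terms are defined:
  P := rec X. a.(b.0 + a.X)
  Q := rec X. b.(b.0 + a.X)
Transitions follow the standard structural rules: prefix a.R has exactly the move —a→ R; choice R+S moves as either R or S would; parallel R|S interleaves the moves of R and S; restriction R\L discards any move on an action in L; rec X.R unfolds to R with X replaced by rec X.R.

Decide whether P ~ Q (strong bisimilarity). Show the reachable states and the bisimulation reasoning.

Reachable graph of P (3 states):
  s0 = rec X. a.(b.0 + a.X) has moves ··a··> s1
  s1 = b.0 + a.(rec X. a.(b.0 + a.X)) has moves ··a··> s0, ··b··> s2
  s2 = 0 has moves stopped
Reachable graph of Q (3 states):
  t0 = rec X. b.(b.0 + a.X) has moves ··b··> t1
  t1 = b.0 + a.(rec X. b.(b.0 + a.X)) has moves ··a··> t0, ··b··> t2
  t2 = 0 has moves stopped
Partition-refinement fixed point:
  B0 = {s0}
  B1 = {s1}
  B2 = {s2, t2}
  B3 = {t0}
  B4 = {t1}
s0 ∈ B0, t0 ∈ B3 → different blocks

P ≁ Q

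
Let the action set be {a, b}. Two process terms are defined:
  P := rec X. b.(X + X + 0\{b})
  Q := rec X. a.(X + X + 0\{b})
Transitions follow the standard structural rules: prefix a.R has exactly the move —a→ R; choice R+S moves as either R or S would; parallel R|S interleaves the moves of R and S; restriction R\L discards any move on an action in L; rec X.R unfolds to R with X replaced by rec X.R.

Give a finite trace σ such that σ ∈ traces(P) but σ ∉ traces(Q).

b

Reachable graph of P (2 states):
  s0 = rec X. b.(X + X + 0\{b}) has moves =b=> s1
  s1 = (rec X. b.(X + X + 0\{b})) + (rec X. b.(X + X + 0\{b})) + 0\{b} has moves =b=> s1
Reachable graph of Q (2 states):
  t0 = rec X. a.(X + X + 0\{b}) has moves =a=> t1
  t1 = (rec X. a.(X + X + 0\{b})) + (rec X. a.(X + X + 0\{b})) + 0\{b} has moves =a=> t1
Executing b from P (initial set {s0}):
  after b @ step 1: {s1}
  — P admits the full trace.
Executing b from Q (initial set {t0}):
  after b @ step 1: ∅ (Q stuck)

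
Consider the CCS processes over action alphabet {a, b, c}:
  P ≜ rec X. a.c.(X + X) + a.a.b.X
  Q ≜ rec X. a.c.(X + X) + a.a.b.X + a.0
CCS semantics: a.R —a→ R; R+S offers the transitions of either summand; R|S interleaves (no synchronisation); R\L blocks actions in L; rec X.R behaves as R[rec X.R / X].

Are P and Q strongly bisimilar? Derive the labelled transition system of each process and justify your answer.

P ≁ Q

P's transition system — 5 states:
  u0 = rec X. a.c.(X + X) + a.a.b.X | --a--▸ u1, --a--▸ u2
  u1 = a.b.(rec X. a.c.(X + X) + a.a.b.X) | --a--▸ u3
  u2 = c.((rec X. a.c.(X + X) + a.a.b.X) + (rec X. a.c.(X + X) + a.a.b.X)) | --c--▸ u4
  u3 = b.(rec X. a.c.(X + X) + a.a.b.X) | --b--▸ u0
  u4 = (rec X. a.c.(X + X) + a.a.b.X) + (rec X. a.c.(X + X) + a.a.b.X) | --a--▸ u1, --a--▸ u2
Q's transition system — 6 states:
  v0 = rec X. a.c.(X + X) + a.a.b.X + a.0 | --a--▸ v1, --a--▸ v2, --a--▸ v3
  v1 = 0 | deadlocked
  v2 = a.b.(rec X. a.c.(X + X) + a.a.b.X + a.0) | --a--▸ v4
  v3 = c.((rec X. a.c.(X + X) + a.a.b.X + a.0) + (rec X. a.c.(X + X) + a.a.b.X + a.0)) | --c--▸ v5
  v4 = b.(rec X. a.c.(X + X) + a.a.b.X + a.0) | --b--▸ v0
  v5 = (rec X. a.c.(X + X) + a.a.b.X + a.0) + (rec X. a.c.(X + X) + a.a.b.X + a.0) | --a--▸ v1, --a--▸ v2, --a--▸ v3
Partition-refinement fixed point:
  B0 = {u0, u4}
  B1 = {u2}
  B2 = {u1}
  B3 = {u3}
  B4 = {v0, v5}
  B5 = {v1}
  B6 = {v2}
  B7 = {v4}
  B8 = {v3}
u0 ∈ B0, v0 ∈ B4 → different blocks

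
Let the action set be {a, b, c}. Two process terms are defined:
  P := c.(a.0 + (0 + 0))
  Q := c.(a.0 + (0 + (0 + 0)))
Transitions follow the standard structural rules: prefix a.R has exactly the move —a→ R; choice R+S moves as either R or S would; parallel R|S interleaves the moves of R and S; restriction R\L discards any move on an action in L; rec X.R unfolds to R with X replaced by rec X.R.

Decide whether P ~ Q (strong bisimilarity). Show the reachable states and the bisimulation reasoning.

P ~ Q

P's transition system — 3 states:
  p0 = c.(a.0 + (0 + 0)) → =c=> p1
  p1 = a.0 + (0 + 0) → =a=> p2
  p2 = 0 → stopped
Q's transition system — 3 states:
  q0 = c.(a.0 + (0 + (0 + 0))) → =c=> q1
  q1 = a.0 + (0 + (0 + 0)) → =a=> q2
  q2 = 0 → stopped
Coarsest stable partition (strong bisimilarity classes):
  B0 = {p0, q0}
  B1 = {p1, q1}
  B2 = {p2, q2}
p0 ∈ B0, q0 ∈ B0 → same block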